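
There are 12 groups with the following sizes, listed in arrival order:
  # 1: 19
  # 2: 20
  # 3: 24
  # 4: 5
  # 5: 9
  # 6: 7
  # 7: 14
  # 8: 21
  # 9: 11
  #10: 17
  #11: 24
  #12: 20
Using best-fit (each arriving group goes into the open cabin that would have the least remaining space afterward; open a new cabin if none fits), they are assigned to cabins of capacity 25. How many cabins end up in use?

9

  19 → cabin 1 (new)  [load 19/25]
  20 → cabin 2 (new)  [load 20/25]
  24 → cabin 3 (new)  [load 24/25]
  5 → cabin 2  [load 25/25]
  9 → cabin 4 (new)  [load 9/25]
  7 → cabin 4  [load 16/25]
  14 → cabin 5 (new)  [load 14/25]
  21 → cabin 6 (new)  [load 21/25]
  11 → cabin 5  [load 25/25]
  17 → cabin 7 (new)  [load 17/25]
  24 → cabin 8 (new)  [load 24/25]
  20 → cabin 9 (new)  [load 20/25]
9 cabins opened.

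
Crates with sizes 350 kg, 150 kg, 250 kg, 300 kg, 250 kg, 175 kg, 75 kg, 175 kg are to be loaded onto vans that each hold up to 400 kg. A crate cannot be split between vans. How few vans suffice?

Total = 350 + 300 + 250 + 250 + 175 + 175 + 150 + 75 = 1725 kg.
Lower bound: ⌈1725/400⌉ = 5 vans.
A packing using 5 vans:
  van 1: 350 = 350
  van 2: 300 + 75 = 375
  van 3: 250 + 150 = 400
  van 4: 250 = 250
  van 5: 175 + 175 = 350
This matches the lower bound, so 5 is optimal.

5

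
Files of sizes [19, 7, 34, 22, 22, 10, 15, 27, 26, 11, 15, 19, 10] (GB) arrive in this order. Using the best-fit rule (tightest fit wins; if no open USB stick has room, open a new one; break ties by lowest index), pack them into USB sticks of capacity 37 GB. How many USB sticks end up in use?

  19 → USB stick 1 (new)  [load 19/37]
  7 → USB stick 1  [load 26/37]
  34 → USB stick 2 (new)  [load 34/37]
  22 → USB stick 3 (new)  [load 22/37]
  22 → USB stick 4 (new)  [load 22/37]
  10 → USB stick 1  [load 36/37]
  15 → USB stick 3  [load 37/37]
  27 → USB stick 5 (new)  [load 27/37]
  26 → USB stick 6 (new)  [load 26/37]
  11 → USB stick 6  [load 37/37]
  15 → USB stick 4  [load 37/37]
  19 → USB stick 7 (new)  [load 19/37]
  10 → USB stick 5  [load 37/37]
7 USB sticks opened.

7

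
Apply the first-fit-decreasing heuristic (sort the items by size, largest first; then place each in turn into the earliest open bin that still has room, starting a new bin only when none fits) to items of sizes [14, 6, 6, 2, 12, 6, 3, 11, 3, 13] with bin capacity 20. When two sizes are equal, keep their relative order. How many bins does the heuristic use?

4

Sorted descending: 14, 13, 12, 11, 6, 6, 6, 3, 3, 2.
  14 → bin 1 (new)  [load 14/20]
  13 → bin 2 (new)  [load 13/20]
  12 → bin 3 (new)  [load 12/20]
  11 → bin 4 (new)  [load 11/20]
  6 → bin 1  [load 20/20]
  6 → bin 2  [load 19/20]
  6 → bin 3  [load 18/20]
  3 → bin 4  [load 14/20]
  3 → bin 4  [load 17/20]
  2 → bin 3  [load 20/20]
4 bins opened.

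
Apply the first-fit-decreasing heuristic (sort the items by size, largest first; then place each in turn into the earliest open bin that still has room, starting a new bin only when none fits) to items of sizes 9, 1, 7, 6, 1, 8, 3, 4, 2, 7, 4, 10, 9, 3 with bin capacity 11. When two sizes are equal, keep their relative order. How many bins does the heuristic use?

Sorted descending: 10, 9, 9, 8, 7, 7, 6, 4, 4, 3, 3, 2, 1, 1.
  10 → bin 1 (new)  [load 10/11]
  9 → bin 2 (new)  [load 9/11]
  9 → bin 3 (new)  [load 9/11]
  8 → bin 4 (new)  [load 8/11]
  7 → bin 5 (new)  [load 7/11]
  7 → bin 6 (new)  [load 7/11]
  6 → bin 7 (new)  [load 6/11]
  4 → bin 5  [load 11/11]
  4 → bin 6  [load 11/11]
  3 → bin 4  [load 11/11]
  3 → bin 7  [load 9/11]
  2 → bin 2  [load 11/11]
  1 → bin 1  [load 11/11]
  1 → bin 3  [load 10/11]
7 bins opened.

7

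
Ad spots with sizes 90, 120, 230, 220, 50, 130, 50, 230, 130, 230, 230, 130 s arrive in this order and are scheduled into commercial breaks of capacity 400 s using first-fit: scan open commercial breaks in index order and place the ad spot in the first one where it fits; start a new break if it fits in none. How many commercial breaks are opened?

  90 → break 1 (new)  [load 90/400]
  120 → break 1  [load 210/400]
  230 → break 2 (new)  [load 230/400]
  220 → break 3 (new)  [load 220/400]
  50 → break 1  [load 260/400]
  130 → break 1  [load 390/400]
  50 → break 2  [load 280/400]
  230 → break 4 (new)  [load 230/400]
  130 → break 3  [load 350/400]
  230 → break 5 (new)  [load 230/400]
  230 → break 6 (new)  [load 230/400]
  130 → break 4  [load 360/400]
6 commercial breaks opened.

6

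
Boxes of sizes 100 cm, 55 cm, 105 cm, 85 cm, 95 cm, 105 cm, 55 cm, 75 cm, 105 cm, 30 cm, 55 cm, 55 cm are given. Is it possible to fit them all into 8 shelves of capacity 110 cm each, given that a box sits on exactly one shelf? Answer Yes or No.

Total = 920 cm; ⌈920/110⌉ = 9.
At least 9 shelves are required, but only 8 are allowed.

No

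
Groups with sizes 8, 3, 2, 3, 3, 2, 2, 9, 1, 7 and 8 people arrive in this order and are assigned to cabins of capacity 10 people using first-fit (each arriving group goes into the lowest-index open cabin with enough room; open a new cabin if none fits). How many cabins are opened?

  8 → cabin 1 (new)  [load 8/10]
  3 → cabin 2 (new)  [load 3/10]
  2 → cabin 1  [load 10/10]
  3 → cabin 2  [load 6/10]
  3 → cabin 2  [load 9/10]
  2 → cabin 3 (new)  [load 2/10]
  2 → cabin 3  [load 4/10]
  9 → cabin 4 (new)  [load 9/10]
  1 → cabin 2  [load 10/10]
  7 → cabin 5 (new)  [load 7/10]
  8 → cabin 6 (new)  [load 8/10]
6 cabins opened.

6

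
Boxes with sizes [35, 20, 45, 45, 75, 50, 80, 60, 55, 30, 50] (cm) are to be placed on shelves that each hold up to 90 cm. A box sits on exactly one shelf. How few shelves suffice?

Total = 80 + 75 + 60 + 55 + 50 + 50 + 45 + 45 + 35 + 30 + 20 = 545 cm.
Lower bound: ⌈545/90⌉ = 7 shelves.
A packing using 7 shelves:
  shelf 1: 80 = 80
  shelf 2: 75 = 75
  shelf 3: 60 + 30 = 90
  shelf 4: 55 + 35 = 90
  shelf 5: 50 + 20 = 70
  shelf 6: 50 = 50
  shelf 7: 45 + 45 = 90
This matches the lower bound, so 7 is optimal.

7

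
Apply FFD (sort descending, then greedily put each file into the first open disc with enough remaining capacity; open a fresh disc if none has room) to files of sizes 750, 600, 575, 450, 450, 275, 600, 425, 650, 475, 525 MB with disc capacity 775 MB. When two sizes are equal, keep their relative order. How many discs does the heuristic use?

Sorted descending: 750, 650, 600, 600, 575, 525, 475, 450, 450, 425, 275.
  750 → disc 1 (new)  [load 750/775]
  650 → disc 2 (new)  [load 650/775]
  600 → disc 3 (new)  [load 600/775]
  600 → disc 4 (new)  [load 600/775]
  575 → disc 5 (new)  [load 575/775]
  525 → disc 6 (new)  [load 525/775]
  475 → disc 7 (new)  [load 475/775]
  450 → disc 8 (new)  [load 450/775]
  450 → disc 9 (new)  [load 450/775]
  425 → disc 10 (new)  [load 425/775]
  275 → disc 7  [load 750/775]
10 discs opened.

10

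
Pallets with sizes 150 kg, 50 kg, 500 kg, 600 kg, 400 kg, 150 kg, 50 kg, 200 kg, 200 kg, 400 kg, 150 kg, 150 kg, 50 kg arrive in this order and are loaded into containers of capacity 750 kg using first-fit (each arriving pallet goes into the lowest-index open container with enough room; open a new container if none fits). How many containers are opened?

  150 → container 1 (new)  [load 150/750]
  50 → container 1  [load 200/750]
  500 → container 1  [load 700/750]
  600 → container 2 (new)  [load 600/750]
  400 → container 3 (new)  [load 400/750]
  150 → container 2  [load 750/750]
  50 → container 1  [load 750/750]
  200 → container 3  [load 600/750]
  200 → container 4 (new)  [load 200/750]
  400 → container 4  [load 600/750]
  150 → container 3  [load 750/750]
  150 → container 4  [load 750/750]
  50 → container 5 (new)  [load 50/750]
5 containers opened.

5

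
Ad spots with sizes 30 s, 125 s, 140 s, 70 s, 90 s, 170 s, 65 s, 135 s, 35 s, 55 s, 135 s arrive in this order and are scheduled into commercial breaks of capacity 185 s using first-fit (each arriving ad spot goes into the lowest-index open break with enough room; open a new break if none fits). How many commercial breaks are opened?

7

  30 → break 1 (new)  [load 30/185]
  125 → break 1  [load 155/185]
  140 → break 2 (new)  [load 140/185]
  70 → break 3 (new)  [load 70/185]
  90 → break 3  [load 160/185]
  170 → break 4 (new)  [load 170/185]
  65 → break 5 (new)  [load 65/185]
  135 → break 6 (new)  [load 135/185]
  35 → break 2  [load 175/185]
  55 → break 5  [load 120/185]
  135 → break 7 (new)  [load 135/185]
7 commercial breaks opened.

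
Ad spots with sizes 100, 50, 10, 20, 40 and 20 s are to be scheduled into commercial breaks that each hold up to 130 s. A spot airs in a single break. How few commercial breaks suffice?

Total = 100 + 50 + 40 + 20 + 20 + 10 = 240 s.
Lower bound: ⌈240/130⌉ = 2 commercial breaks.
A packing using 2 commercial breaks:
  break 1: 100 + 20 + 10 = 130
  break 2: 50 + 40 + 20 = 110
This matches the lower bound, so 2 is optimal.

2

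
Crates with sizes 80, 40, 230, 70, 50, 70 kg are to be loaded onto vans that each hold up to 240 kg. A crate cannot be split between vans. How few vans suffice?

Total = 230 + 80 + 70 + 70 + 50 + 40 = 540 kg.
Lower bound: ⌈540/240⌉ = 3 vans.
A packing using 3 vans:
  van 1: 230 = 230
  van 2: 80 + 70 + 70 = 220
  van 3: 50 + 40 = 90
This matches the lower bound, so 3 is optimal.

3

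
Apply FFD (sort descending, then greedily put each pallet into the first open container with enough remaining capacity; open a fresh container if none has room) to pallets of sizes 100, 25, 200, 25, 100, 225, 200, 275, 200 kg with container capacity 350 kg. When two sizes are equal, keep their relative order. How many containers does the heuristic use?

5

Sorted descending: 275, 225, 200, 200, 200, 100, 100, 25, 25.
  275 → container 1 (new)  [load 275/350]
  225 → container 2 (new)  [load 225/350]
  200 → container 3 (new)  [load 200/350]
  200 → container 4 (new)  [load 200/350]
  200 → container 5 (new)  [load 200/350]
  100 → container 2  [load 325/350]
  100 → container 3  [load 300/350]
  25 → container 1  [load 300/350]
  25 → container 1  [load 325/350]
5 containers opened.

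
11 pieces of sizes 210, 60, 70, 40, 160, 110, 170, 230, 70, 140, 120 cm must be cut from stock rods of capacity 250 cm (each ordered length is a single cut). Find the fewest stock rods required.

6

Total = 230 + 210 + 170 + 160 + 140 + 120 + 110 + 70 + 70 + 60 + 40 = 1380 cm.
Lower bound: ⌈1380/250⌉ = 6 stock rods.
A packing using 6 stock rods:
  stock rod 1: 230 = 230
  stock rod 2: 210 + 40 = 250
  stock rod 3: 170 + 70 = 240
  stock rod 4: 160 + 70 = 230
  stock rod 5: 140 + 110 = 250
  stock rod 6: 120 + 60 = 180
This matches the lower bound, so 6 is optimal.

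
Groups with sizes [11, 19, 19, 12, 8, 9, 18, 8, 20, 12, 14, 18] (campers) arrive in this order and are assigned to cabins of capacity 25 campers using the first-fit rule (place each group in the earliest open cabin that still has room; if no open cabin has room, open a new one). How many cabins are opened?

9

  11 → cabin 1 (new)  [load 11/25]
  19 → cabin 2 (new)  [load 19/25]
  19 → cabin 3 (new)  [load 19/25]
  12 → cabin 1  [load 23/25]
  8 → cabin 4 (new)  [load 8/25]
  9 → cabin 4  [load 17/25]
  18 → cabin 5 (new)  [load 18/25]
  8 → cabin 4  [load 25/25]
  20 → cabin 6 (new)  [load 20/25]
  12 → cabin 7 (new)  [load 12/25]
  14 → cabin 8 (new)  [load 14/25]
  18 → cabin 9 (new)  [load 18/25]
9 cabins opened.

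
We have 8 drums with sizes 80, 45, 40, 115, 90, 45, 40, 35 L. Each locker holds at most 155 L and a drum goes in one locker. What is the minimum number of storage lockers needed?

4

Total = 115 + 90 + 80 + 45 + 45 + 40 + 40 + 35 = 490 L.
Lower bound: ⌈490/155⌉ = 4 storage lockers.
A packing using 4 storage lockers:
  locker 1: 115 + 40 = 155
  locker 2: 90 + 45 = 135
  locker 3: 80 + 45 = 125
  locker 4: 40 + 35 = 75
This matches the lower bound, so 4 is optimal.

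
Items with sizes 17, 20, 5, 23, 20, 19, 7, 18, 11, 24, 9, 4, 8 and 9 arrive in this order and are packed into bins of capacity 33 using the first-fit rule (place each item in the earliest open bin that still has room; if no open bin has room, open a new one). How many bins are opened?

7

  17 → bin 1 (new)  [load 17/33]
  20 → bin 2 (new)  [load 20/33]
  5 → bin 1  [load 22/33]
  23 → bin 3 (new)  [load 23/33]
  20 → bin 4 (new)  [load 20/33]
  19 → bin 5 (new)  [load 19/33]
  7 → bin 1  [load 29/33]
  18 → bin 6 (new)  [load 18/33]
  11 → bin 2  [load 31/33]
  24 → bin 7 (new)  [load 24/33]
  9 → bin 3  [load 32/33]
  4 → bin 1  [load 33/33]
  8 → bin 4  [load 28/33]
  9 → bin 5  [load 28/33]
7 bins opened.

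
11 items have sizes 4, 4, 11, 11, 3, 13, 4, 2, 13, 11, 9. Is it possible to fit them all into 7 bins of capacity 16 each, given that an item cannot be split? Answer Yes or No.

Yes

A valid assignment using 6 bins:
  bin 1: 13 + 3 = 16
  bin 2: 13 + 2 = 15
  bin 3: 11 + 4 = 15
  bin 4: 11 + 4 = 15
  bin 5: 11 + 4 = 15
  bin 6: 9 = 9
That uses only 6 ≤ 7, so 7 bins are enough.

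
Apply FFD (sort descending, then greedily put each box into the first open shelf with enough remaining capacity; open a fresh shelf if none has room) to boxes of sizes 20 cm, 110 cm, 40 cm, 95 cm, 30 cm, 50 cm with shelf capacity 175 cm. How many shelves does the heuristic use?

3

Sorted descending: 110, 95, 50, 40, 30, 20.
  110 → shelf 1 (new)  [load 110/175]
  95 → shelf 2 (new)  [load 95/175]
  50 → shelf 1  [load 160/175]
  40 → shelf 2  [load 135/175]
  30 → shelf 2  [load 165/175]
  20 → shelf 3 (new)  [load 20/175]
3 shelves opened.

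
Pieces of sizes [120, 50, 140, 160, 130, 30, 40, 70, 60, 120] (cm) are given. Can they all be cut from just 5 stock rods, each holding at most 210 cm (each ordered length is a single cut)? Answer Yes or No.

A valid assignment using 5 stock rods:
  stock rod 1: 160 + 50 = 210
  stock rod 2: 140 + 70 = 210
  stock rod 3: 130 + 60 = 190
  stock rod 4: 120 + 40 + 30 = 190
  stock rod 5: 120 = 120
Every load is within 210 cm, so 5 stock rods suffice.

Yes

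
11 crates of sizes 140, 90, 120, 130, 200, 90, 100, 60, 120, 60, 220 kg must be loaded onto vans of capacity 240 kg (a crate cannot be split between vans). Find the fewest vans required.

Total = 220 + 200 + 140 + 130 + 120 + 120 + 100 + 90 + 90 + 60 + 60 = 1330 kg.
Lower bound: ⌈1330/240⌉ = 6 vans.
A packing using 6 vans:
  van 1: 220 = 220
  van 2: 200 = 200
  van 3: 140 + 100 = 240
  van 4: 130 + 90 = 220
  van 5: 120 + 120 = 240
  van 6: 90 + 60 + 60 = 210
This matches the lower bound, so 6 is optimal.

6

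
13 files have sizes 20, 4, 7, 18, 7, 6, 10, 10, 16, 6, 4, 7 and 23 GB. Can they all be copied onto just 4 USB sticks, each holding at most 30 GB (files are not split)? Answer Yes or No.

No

Total = 138 GB; ⌈138/30⌉ = 5.
At least 5 USB sticks are required, but only 4 are allowed.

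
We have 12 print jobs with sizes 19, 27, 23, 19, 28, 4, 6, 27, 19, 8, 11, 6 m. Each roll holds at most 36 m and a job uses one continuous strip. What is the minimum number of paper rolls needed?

7

Total = 28 + 27 + 27 + 23 + 19 + 19 + 19 + 11 + 8 + 6 + 6 + 4 = 197 m.
Lower bound: ⌈197/36⌉ = 6 paper rolls.
Also, 7 print jobs each exceed 18 m, and no two of those can share a roll, so at least 7 paper rolls are needed.
A packing using 7 paper rolls:
  roll 1: 28 + 8 = 36
  roll 2: 27 + 6 = 33
  roll 3: 27 + 6 = 33
  roll 4: 23 + 11 = 34
  roll 5: 19 + 4 = 23
  roll 6: 19 = 19
  roll 7: 19 = 19
This matches the lower bound, so 7 is optimal.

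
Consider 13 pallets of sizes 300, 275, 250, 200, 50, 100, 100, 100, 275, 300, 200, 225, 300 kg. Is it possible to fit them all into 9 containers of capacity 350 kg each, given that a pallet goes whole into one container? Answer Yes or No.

Yes

A valid assignment using 9 containers:
  container 1: 300 + 50 = 350
  container 2: 300 = 300
  container 3: 300 = 300
  container 4: 275 = 275
  container 5: 275 = 275
  container 6: 250 + 100 = 350
  container 7: 225 + 100 = 325
  container 8: 200 + 100 = 300
  container 9: 200 = 200
Every load is within 350 kg, so 9 containers suffice.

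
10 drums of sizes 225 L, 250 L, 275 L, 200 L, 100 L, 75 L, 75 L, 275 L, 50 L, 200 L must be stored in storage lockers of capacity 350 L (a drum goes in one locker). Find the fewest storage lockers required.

6

Total = 275 + 275 + 250 + 225 + 200 + 200 + 100 + 75 + 75 + 50 = 1725 L.
Lower bound: ⌈1725/350⌉ = 5 storage lockers.
Also, 6 drums each exceed 175 L, and no two of those can share a locker, so at least 6 storage lockers are needed.
A packing using 6 storage lockers:
  locker 1: 275 + 75 = 350
  locker 2: 275 + 75 = 350
  locker 3: 250 + 100 = 350
  locker 4: 225 + 50 = 275
  locker 5: 200 = 200
  locker 6: 200 = 200
This matches the lower bound, so 6 is optimal.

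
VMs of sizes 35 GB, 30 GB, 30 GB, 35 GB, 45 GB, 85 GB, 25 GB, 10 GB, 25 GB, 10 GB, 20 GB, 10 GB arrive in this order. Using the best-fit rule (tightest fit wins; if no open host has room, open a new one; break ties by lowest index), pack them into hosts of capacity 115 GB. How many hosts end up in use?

4

  35 → host 1 (new)  [load 35/115]
  30 → host 1  [load 65/115]
  30 → host 1  [load 95/115]
  35 → host 2 (new)  [load 35/115]
  45 → host 2  [load 80/115]
  85 → host 3 (new)  [load 85/115]
  25 → host 3  [load 110/115]
  10 → host 1  [load 105/115]
  25 → host 2  [load 105/115]
  10 → host 1  [load 115/115]
  20 → host 4 (new)  [load 20/115]
  10 → host 2  [load 115/115]
4 hosts opened.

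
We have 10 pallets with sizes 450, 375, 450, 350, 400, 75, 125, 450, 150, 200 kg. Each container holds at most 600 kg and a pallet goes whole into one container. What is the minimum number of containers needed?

6

Total = 450 + 450 + 450 + 400 + 375 + 350 + 200 + 150 + 125 + 75 = 3025 kg.
Lower bound: ⌈3025/600⌉ = 6 containers.
A packing using 6 containers:
  container 1: 450 + 150 = 600
  container 2: 450 + 125 = 575
  container 3: 450 + 75 = 525
  container 4: 400 + 200 = 600
  container 5: 375 = 375
  container 6: 350 = 350
This matches the lower bound, so 6 is optimal.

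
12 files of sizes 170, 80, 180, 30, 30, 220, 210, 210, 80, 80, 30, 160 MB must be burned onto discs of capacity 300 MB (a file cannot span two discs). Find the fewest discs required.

6

Total = 220 + 210 + 210 + 180 + 170 + 160 + 80 + 80 + 80 + 30 + 30 + 30 = 1480 MB.
Lower bound: ⌈1480/300⌉ = 5 discs.
Also, 6 files each exceed 150 MB, and no two of those can share a disc, so at least 6 discs are needed.
A packing using 6 discs:
  disc 1: 220 + 80 = 300
  disc 2: 210 + 80 = 290
  disc 3: 210 + 80 = 290
  disc 4: 180 + 30 + 30 + 30 = 270
  disc 5: 170 = 170
  disc 6: 160 = 160
This matches the lower bound, so 6 is optimal.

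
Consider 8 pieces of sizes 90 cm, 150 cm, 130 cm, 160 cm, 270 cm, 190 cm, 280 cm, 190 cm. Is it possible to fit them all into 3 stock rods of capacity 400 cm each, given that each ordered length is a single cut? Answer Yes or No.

No

Total = 1460 cm; ⌈1460/400⌉ = 4.
At least 4 stock rods are required, but only 3 are allowed.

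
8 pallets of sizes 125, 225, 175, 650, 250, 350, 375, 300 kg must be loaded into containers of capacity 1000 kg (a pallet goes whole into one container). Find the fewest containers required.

Total = 650 + 375 + 350 + 300 + 250 + 225 + 175 + 125 = 2450 kg.
Lower bound: ⌈2450/1000⌉ = 3 containers.
A packing using 3 containers:
  container 1: 650 + 350 = 1000
  container 2: 375 + 300 + 250 = 925
  container 3: 225 + 175 + 125 = 525
This matches the lower bound, so 3 is optimal.

3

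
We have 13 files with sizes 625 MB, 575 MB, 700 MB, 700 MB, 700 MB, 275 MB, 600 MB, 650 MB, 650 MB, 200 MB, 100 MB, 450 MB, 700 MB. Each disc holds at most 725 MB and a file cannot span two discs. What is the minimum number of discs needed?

Total = 700 + 700 + 700 + 700 + 650 + 650 + 625 + 600 + 575 + 450 + 275 + 200 + 100 = 6925 MB.
Lower bound: ⌈6925/725⌉ = 10 discs.
A packing using 11 discs:
  disc 1: 700 = 700
  disc 2: 700 = 700
  disc 3: 700 = 700
  disc 4: 700 = 700
  disc 5: 650 = 650
  disc 6: 650 = 650
  disc 7: 625 + 100 = 725
  disc 8: 600 = 600
  disc 9: 575 = 575
  disc 10: 450 + 275 = 725
  disc 11: 200 = 200
No arrangement into 10 discs stays within capacity, so 11 is optimal.

11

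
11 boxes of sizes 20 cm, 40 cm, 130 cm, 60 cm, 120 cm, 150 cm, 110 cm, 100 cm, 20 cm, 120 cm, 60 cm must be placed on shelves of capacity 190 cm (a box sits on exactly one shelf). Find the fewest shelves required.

Total = 150 + 130 + 120 + 120 + 110 + 100 + 60 + 60 + 40 + 20 + 20 = 930 cm.
Lower bound: ⌈930/190⌉ = 5 shelves.
Also, 6 boxes each exceed 95 cm, and no two of those can share a shelf, so at least 6 shelves are needed.
A packing using 6 shelves:
  shelf 1: 150 + 40 = 190
  shelf 2: 130 + 60 = 190
  shelf 3: 120 + 60 = 180
  shelf 4: 120 + 20 + 20 = 160
  shelf 5: 110 = 110
  shelf 6: 100 = 100
This matches the lower bound, so 6 is optimal.

6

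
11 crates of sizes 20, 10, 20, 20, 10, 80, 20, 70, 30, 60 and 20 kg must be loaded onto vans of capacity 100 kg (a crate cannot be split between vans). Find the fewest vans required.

4

Total = 80 + 70 + 60 + 30 + 20 + 20 + 20 + 20 + 20 + 10 + 10 = 360 kg.
Lower bound: ⌈360/100⌉ = 4 vans.
A packing using 4 vans:
  van 1: 80 + 20 = 100
  van 2: 70 + 30 = 100
  van 3: 60 + 20 + 20 = 100
  van 4: 20 + 20 + 10 + 10 = 60
This matches the lower bound, so 4 is optimal.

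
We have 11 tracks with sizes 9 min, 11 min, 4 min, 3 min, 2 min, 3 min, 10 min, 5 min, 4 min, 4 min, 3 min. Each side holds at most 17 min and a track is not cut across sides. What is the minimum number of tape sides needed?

Total = 11 + 10 + 9 + 5 + 4 + 4 + 4 + 3 + 3 + 3 + 2 = 58 min.
Lower bound: ⌈58/17⌉ = 4 tape sides.
A packing using 4 tape sides:
  side 1: 11 + 5 = 16
  side 2: 10 + 4 + 3 = 17
  side 3: 9 + 4 + 4 = 17
  side 4: 3 + 3 + 2 = 8
This matches the lower bound, so 4 is optimal.

4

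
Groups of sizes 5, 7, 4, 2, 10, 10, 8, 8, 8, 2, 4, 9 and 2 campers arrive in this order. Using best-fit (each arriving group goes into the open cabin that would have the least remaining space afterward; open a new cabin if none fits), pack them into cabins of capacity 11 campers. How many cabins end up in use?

8

  5 → cabin 1 (new)  [load 5/11]
  7 → cabin 2 (new)  [load 7/11]
  4 → cabin 2  [load 11/11]
  2 → cabin 1  [load 7/11]
  10 → cabin 3 (new)  [load 10/11]
  10 → cabin 4 (new)  [load 10/11]
  8 → cabin 5 (new)  [load 8/11]
  8 → cabin 6 (new)  [load 8/11]
  8 → cabin 7 (new)  [load 8/11]
  2 → cabin 5  [load 10/11]
  4 → cabin 1  [load 11/11]
  9 → cabin 8 (new)  [load 9/11]
  2 → cabin 8  [load 11/11]
8 cabins opened.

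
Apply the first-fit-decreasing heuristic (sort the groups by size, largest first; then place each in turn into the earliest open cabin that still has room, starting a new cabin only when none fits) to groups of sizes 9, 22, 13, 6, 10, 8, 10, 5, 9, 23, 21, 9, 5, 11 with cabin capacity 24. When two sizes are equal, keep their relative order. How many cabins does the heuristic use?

8

Sorted descending: 23, 22, 21, 13, 11, 10, 10, 9, 9, 9, 8, 6, 5, 5.
  23 → cabin 1 (new)  [load 23/24]
  22 → cabin 2 (new)  [load 22/24]
  21 → cabin 3 (new)  [load 21/24]
  13 → cabin 4 (new)  [load 13/24]
  11 → cabin 4  [load 24/24]
  10 → cabin 5 (new)  [load 10/24]
  10 → cabin 5  [load 20/24]
  9 → cabin 6 (new)  [load 9/24]
  9 → cabin 6  [load 18/24]
  9 → cabin 7 (new)  [load 9/24]
  8 → cabin 7  [load 17/24]
  6 → cabin 6  [load 24/24]
  5 → cabin 7  [load 22/24]
  5 → cabin 8 (new)  [load 5/24]
8 cabins opened.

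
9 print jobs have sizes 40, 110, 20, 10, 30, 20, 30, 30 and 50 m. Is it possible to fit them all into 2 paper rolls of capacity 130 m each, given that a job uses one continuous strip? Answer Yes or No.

No

Total = 340 m; ⌈340/130⌉ = 3.
At least 3 paper rolls are required, but only 2 are allowed.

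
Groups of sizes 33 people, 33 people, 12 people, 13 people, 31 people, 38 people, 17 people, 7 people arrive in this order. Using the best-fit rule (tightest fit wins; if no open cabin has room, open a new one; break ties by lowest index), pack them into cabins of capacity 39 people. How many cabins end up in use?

  33 → cabin 1 (new)  [load 33/39]
  33 → cabin 2 (new)  [load 33/39]
  12 → cabin 3 (new)  [load 12/39]
  13 → cabin 3  [load 25/39]
  31 → cabin 4 (new)  [load 31/39]
  38 → cabin 5 (new)  [load 38/39]
  17 → cabin 6 (new)  [load 17/39]
  7 → cabin 4  [load 38/39]
6 cabins opened.

6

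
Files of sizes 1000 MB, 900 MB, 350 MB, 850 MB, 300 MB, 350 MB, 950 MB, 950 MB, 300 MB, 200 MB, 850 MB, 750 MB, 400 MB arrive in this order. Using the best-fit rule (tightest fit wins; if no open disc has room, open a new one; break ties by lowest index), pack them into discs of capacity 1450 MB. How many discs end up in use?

  1000 → disc 1 (new)  [load 1000/1450]
  900 → disc 2 (new)  [load 900/1450]
  350 → disc 1  [load 1350/1450]
  850 → disc 3 (new)  [load 850/1450]
  300 → disc 2  [load 1200/1450]
  350 → disc 3  [load 1200/1450]
  950 → disc 4 (new)  [load 950/1450]
  950 → disc 5 (new)  [load 950/1450]
  300 → disc 4  [load 1250/1450]
  200 → disc 4  [load 1450/1450]
  850 → disc 6 (new)  [load 850/1450]
  750 → disc 7 (new)  [load 750/1450]
  400 → disc 5  [load 1350/1450]
7 discs opened.

7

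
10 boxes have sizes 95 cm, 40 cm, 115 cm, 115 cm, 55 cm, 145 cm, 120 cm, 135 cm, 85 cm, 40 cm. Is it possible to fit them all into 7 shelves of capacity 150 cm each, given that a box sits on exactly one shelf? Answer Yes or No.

Total = 945 cm; ⌈945/150⌉ = 7.
The bound of 7 does not rule out 7, but exhaustive search shows no assignment into 7 shelves of capacity 150 cm exists — the minimum is 8.

No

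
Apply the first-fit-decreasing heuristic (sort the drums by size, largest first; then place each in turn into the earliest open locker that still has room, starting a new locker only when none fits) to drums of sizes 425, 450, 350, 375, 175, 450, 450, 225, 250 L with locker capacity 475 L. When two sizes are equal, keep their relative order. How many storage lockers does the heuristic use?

Sorted descending: 450, 450, 450, 425, 375, 350, 250, 225, 175.
  450 → locker 1 (new)  [load 450/475]
  450 → locker 2 (new)  [load 450/475]
  450 → locker 3 (new)  [load 450/475]
  425 → locker 4 (new)  [load 425/475]
  375 → locker 5 (new)  [load 375/475]
  350 → locker 6 (new)  [load 350/475]
  250 → locker 7 (new)  [load 250/475]
  225 → locker 7  [load 475/475]
  175 → locker 8 (new)  [load 175/475]
8 storage lockers opened.

8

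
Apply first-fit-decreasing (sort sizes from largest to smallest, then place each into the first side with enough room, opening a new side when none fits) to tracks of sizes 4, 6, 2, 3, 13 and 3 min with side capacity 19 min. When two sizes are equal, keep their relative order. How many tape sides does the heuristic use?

2

Sorted descending: 13, 6, 4, 3, 3, 2.
  13 → side 1 (new)  [load 13/19]
  6 → side 1  [load 19/19]
  4 → side 2 (new)  [load 4/19]
  3 → side 2  [load 7/19]
  3 → side 2  [load 10/19]
  2 → side 2  [load 12/19]
2 tape sides opened.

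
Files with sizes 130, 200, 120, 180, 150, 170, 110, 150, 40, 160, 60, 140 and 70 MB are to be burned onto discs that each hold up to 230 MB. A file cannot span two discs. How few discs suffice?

9

Total = 200 + 180 + 170 + 160 + 150 + 150 + 140 + 130 + 120 + 110 + 70 + 60 + 40 = 1680 MB.
Lower bound: ⌈1680/230⌉ = 8 discs.
Also, 9 files each exceed 115 MB, and no two of those can share a disc, so at least 9 discs are needed.
A packing using 9 discs:
  disc 1: 200 = 200
  disc 2: 180 + 40 = 220
  disc 3: 170 + 60 = 230
  disc 4: 160 + 70 = 230
  disc 5: 150 = 150
  disc 6: 150 = 150
  disc 7: 140 = 140
  disc 8: 130 = 130
  disc 9: 120 + 110 = 230
This matches the lower bound, so 9 is optimal.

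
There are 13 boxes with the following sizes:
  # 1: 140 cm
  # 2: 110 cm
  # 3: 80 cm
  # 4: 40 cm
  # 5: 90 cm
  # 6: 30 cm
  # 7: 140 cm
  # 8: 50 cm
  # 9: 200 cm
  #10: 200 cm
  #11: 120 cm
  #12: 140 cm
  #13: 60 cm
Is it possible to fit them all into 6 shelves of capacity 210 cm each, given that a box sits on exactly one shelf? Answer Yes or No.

Total = 1400 cm; ⌈1400/210⌉ = 7.
At least 7 shelves are required, but only 6 are allowed.

No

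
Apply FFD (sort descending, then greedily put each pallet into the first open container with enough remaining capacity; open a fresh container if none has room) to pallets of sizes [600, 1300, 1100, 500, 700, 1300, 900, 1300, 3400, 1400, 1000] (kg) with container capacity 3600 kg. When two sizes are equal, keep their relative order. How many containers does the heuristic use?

Sorted descending: 3400, 1400, 1300, 1300, 1300, 1100, 1000, 900, 700, 600, 500.
  3400 → container 1 (new)  [load 3400/3600]
  1400 → container 2 (new)  [load 1400/3600]
  1300 → container 2  [load 2700/3600]
  1300 → container 3 (new)  [load 1300/3600]
  1300 → container 3  [load 2600/3600]
  1100 → container 4 (new)  [load 1100/3600]
  1000 → container 3  [load 3600/3600]
  900 → container 2  [load 3600/3600]
  700 → container 4  [load 1800/3600]
  600 → container 4  [load 2400/3600]
  500 → container 4  [load 2900/3600]
4 containers opened.

4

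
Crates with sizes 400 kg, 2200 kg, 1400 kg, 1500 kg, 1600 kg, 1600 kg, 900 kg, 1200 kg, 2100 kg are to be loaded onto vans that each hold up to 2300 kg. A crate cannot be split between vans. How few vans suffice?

7

Total = 2200 + 2100 + 1600 + 1600 + 1500 + 1400 + 1200 + 900 + 400 = 12900 kg.
Lower bound: ⌈12900/2300⌉ = 6 vans.
Also, 7 crates each exceed 1150 kg, and no two of those can share a van, so at least 7 vans are needed.
A packing using 7 vans:
  van 1: 2200 = 2200
  van 2: 2100 = 2100
  van 3: 1600 + 400 = 2000
  van 4: 1600 = 1600
  van 5: 1500 = 1500
  van 6: 1400 + 900 = 2300
  van 7: 1200 = 1200
This matches the lower bound, so 7 is optimal.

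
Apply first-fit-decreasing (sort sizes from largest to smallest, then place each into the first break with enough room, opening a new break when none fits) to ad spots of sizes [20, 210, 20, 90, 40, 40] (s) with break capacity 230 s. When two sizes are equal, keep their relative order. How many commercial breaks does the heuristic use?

Sorted descending: 210, 90, 40, 40, 20, 20.
  210 → break 1 (new)  [load 210/230]
  90 → break 2 (new)  [load 90/230]
  40 → break 2  [load 130/230]
  40 → break 2  [load 170/230]
  20 → break 1  [load 230/230]
  20 → break 2  [load 190/230]
2 commercial breaks opened.

2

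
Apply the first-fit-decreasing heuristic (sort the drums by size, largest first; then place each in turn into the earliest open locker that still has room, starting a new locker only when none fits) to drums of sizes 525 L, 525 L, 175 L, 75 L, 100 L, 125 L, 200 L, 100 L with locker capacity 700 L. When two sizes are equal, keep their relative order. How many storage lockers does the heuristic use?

3

Sorted descending: 525, 525, 200, 175, 125, 100, 100, 75.
  525 → locker 1 (new)  [load 525/700]
  525 → locker 2 (new)  [load 525/700]
  200 → locker 3 (new)  [load 200/700]
  175 → locker 1  [load 700/700]
  125 → locker 2  [load 650/700]
  100 → locker 3  [load 300/700]
  100 → locker 3  [load 400/700]
  75 → locker 3  [load 475/700]
3 storage lockers opened.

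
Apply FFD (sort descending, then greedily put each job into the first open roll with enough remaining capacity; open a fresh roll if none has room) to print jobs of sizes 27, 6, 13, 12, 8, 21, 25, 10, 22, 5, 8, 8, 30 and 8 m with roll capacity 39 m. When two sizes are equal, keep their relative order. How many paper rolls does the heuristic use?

Sorted descending: 30, 27, 25, 22, 21, 13, 12, 10, 8, 8, 8, 8, 6, 5.
  30 → roll 1 (new)  [load 30/39]
  27 → roll 2 (new)  [load 27/39]
  25 → roll 3 (new)  [load 25/39]
  22 → roll 4 (new)  [load 22/39]
  21 → roll 5 (new)  [load 21/39]
  13 → roll 3  [load 38/39]
  12 → roll 2  [load 39/39]
  10 → roll 4  [load 32/39]
  8 → roll 1  [load 38/39]
  8 → roll 5  [load 29/39]
  8 → roll 5  [load 37/39]
  8 → roll 6 (new)  [load 8/39]
  6 → roll 4  [load 38/39]
  5 → roll 6  [load 13/39]
6 paper rolls opened.

6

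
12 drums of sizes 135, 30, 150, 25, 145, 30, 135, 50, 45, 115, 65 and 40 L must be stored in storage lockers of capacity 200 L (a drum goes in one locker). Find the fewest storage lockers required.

5

Total = 150 + 145 + 135 + 135 + 115 + 65 + 50 + 45 + 40 + 30 + 30 + 25 = 965 L.
Lower bound: ⌈965/200⌉ = 5 storage lockers.
A packing using 5 storage lockers:
  locker 1: 150 + 50 = 200
  locker 2: 145 + 45 = 190
  locker 3: 135 + 65 = 200
  locker 4: 135 + 40 + 25 = 200
  locker 5: 115 + 30 + 30 = 175
This matches the lower bound, so 5 is optimal.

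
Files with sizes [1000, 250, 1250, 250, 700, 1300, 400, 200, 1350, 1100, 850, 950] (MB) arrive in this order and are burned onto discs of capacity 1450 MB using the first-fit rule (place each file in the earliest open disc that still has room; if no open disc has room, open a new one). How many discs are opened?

8

  1000 → disc 1 (new)  [load 1000/1450]
  250 → disc 1  [load 1250/1450]
  1250 → disc 2 (new)  [load 1250/1450]
  250 → disc 3 (new)  [load 250/1450]
  700 → disc 3  [load 950/1450]
  1300 → disc 4 (new)  [load 1300/1450]
  400 → disc 3  [load 1350/1450]
  200 → disc 1  [load 1450/1450]
  1350 → disc 5 (new)  [load 1350/1450]
  1100 → disc 6 (new)  [load 1100/1450]
  850 → disc 7 (new)  [load 850/1450]
  950 → disc 8 (new)  [load 950/1450]
8 discs opened.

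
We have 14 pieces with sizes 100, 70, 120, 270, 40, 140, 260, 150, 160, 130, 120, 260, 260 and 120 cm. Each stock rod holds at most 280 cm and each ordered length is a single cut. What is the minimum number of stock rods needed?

9

Total = 270 + 260 + 260 + 260 + 160 + 150 + 140 + 130 + 120 + 120 + 120 + 100 + 70 + 40 = 2200 cm.
Lower bound: ⌈2200/280⌉ = 8 stock rods.
A packing using 9 stock rods:
  stock rod 1: 270 = 270
  stock rod 2: 260 = 260
  stock rod 3: 260 = 260
  stock rod 4: 260 = 260
  stock rod 5: 160 + 120 = 280
  stock rod 6: 150 + 130 = 280
  stock rod 7: 140 + 120 = 260
  stock rod 8: 120 + 100 + 40 = 260
  stock rod 9: 70 = 70
No arrangement into 8 stock rods stays within capacity, so 9 is optimal.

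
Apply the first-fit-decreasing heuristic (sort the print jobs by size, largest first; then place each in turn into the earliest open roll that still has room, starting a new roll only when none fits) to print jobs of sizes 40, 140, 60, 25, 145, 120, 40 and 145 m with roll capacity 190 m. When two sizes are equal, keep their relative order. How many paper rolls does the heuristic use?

4

Sorted descending: 145, 145, 140, 120, 60, 40, 40, 25.
  145 → roll 1 (new)  [load 145/190]
  145 → roll 2 (new)  [load 145/190]
  140 → roll 3 (new)  [load 140/190]
  120 → roll 4 (new)  [load 120/190]
  60 → roll 4  [load 180/190]
  40 → roll 1  [load 185/190]
  40 → roll 2  [load 185/190]
  25 → roll 3  [load 165/190]
4 paper rolls opened.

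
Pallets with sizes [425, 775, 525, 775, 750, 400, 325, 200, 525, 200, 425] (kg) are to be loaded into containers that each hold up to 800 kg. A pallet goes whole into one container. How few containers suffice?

8

Total = 775 + 775 + 750 + 525 + 525 + 425 + 425 + 400 + 325 + 200 + 200 = 5325 kg.
Lower bound: ⌈5325/800⌉ = 7 containers.
A packing using 8 containers:
  container 1: 775 = 775
  container 2: 775 = 775
  container 3: 750 = 750
  container 4: 525 + 200 = 725
  container 5: 525 + 200 = 725
  container 6: 425 + 325 = 750
  container 7: 425 = 425
  container 8: 400 = 400
No arrangement into 7 containers stays within capacity, so 8 is optimal.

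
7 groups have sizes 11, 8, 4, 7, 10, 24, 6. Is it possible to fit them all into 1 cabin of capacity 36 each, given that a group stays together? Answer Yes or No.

Total = 70; ⌈70/36⌉ = 2.
At least 2 cabins are required, but only 1 is allowed.

No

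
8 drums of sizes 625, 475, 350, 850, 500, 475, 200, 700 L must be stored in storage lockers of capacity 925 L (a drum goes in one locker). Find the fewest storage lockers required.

Total = 850 + 700 + 625 + 500 + 475 + 475 + 350 + 200 = 4175 L.
Lower bound: ⌈4175/925⌉ = 5 storage lockers.
Also, 6 drums each exceed 925/2 L, and no two of those can share a locker, so at least 6 storage lockers are needed.
A packing using 6 storage lockers:
  locker 1: 850 = 850
  locker 2: 700 + 200 = 900
  locker 3: 625 = 625
  locker 4: 500 + 350 = 850
  locker 5: 475 = 475
  locker 6: 475 = 475
This matches the lower bound, so 6 is optimal.

6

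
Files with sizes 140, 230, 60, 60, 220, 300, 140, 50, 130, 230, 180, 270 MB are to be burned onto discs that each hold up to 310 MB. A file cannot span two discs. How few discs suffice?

Total = 300 + 270 + 230 + 230 + 220 + 180 + 140 + 140 + 130 + 60 + 60 + 50 = 2010 MB.
Lower bound: ⌈2010/310⌉ = 7 discs.
A packing using 7 discs:
  disc 1: 300 = 300
  disc 2: 270 = 270
  disc 3: 230 + 60 = 290
  disc 4: 230 + 60 = 290
  disc 5: 220 + 50 = 270
  disc 6: 180 + 130 = 310
  disc 7: 140 + 140 = 280
This matches the lower bound, so 7 is optimal.

7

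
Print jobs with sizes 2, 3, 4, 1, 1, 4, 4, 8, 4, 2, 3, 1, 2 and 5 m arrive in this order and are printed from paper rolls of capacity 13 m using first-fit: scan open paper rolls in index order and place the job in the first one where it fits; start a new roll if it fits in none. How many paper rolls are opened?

  2 → roll 1 (new)  [load 2/13]
  3 → roll 1  [load 5/13]
  4 → roll 1  [load 9/13]
  1 → roll 1  [load 10/13]
  1 → roll 1  [load 11/13]
  4 → roll 2 (new)  [load 4/13]
  4 → roll 2  [load 8/13]
  8 → roll 3 (new)  [load 8/13]
  4 → roll 2  [load 12/13]
  2 → roll 1  [load 13/13]
  3 → roll 3  [load 11/13]
  1 → roll 2  [load 13/13]
  2 → roll 3  [load 13/13]
  5 → roll 4 (new)  [load 5/13]
4 paper rolls opened.

4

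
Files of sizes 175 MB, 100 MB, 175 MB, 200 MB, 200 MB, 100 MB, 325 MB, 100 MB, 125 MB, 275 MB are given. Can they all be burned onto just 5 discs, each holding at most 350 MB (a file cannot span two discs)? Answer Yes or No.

No

Total = 1775 MB; ⌈1775/350⌉ = 6.
At least 6 discs are required, but only 5 are allowed.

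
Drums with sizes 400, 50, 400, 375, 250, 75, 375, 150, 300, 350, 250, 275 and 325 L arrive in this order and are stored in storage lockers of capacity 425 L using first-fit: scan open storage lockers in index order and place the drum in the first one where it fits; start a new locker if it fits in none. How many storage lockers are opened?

10

  400 → locker 1 (new)  [load 400/425]
  50 → locker 2 (new)  [load 50/425]
  400 → locker 3 (new)  [load 400/425]
  375 → locker 2  [load 425/425]
  250 → locker 4 (new)  [load 250/425]
  75 → locker 4  [load 325/425]
  375 → locker 5 (new)  [load 375/425]
  150 → locker 6 (new)  [load 150/425]
  300 → locker 7 (new)  [load 300/425]
  350 → locker 8 (new)  [load 350/425]
  250 → locker 6  [load 400/425]
  275 → locker 9 (new)  [load 275/425]
  325 → locker 10 (new)  [load 325/425]
10 storage lockers opened.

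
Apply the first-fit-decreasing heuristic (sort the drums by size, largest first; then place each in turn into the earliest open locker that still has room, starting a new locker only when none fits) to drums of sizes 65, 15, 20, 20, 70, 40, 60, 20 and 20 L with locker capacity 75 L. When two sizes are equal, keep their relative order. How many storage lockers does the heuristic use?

5

Sorted descending: 70, 65, 60, 40, 20, 20, 20, 20, 15.
  70 → locker 1 (new)  [load 70/75]
  65 → locker 2 (new)  [load 65/75]
  60 → locker 3 (new)  [load 60/75]
  40 → locker 4 (new)  [load 40/75]
  20 → locker 4  [load 60/75]
  20 → locker 5 (new)  [load 20/75]
  20 → locker 5  [load 40/75]
  20 → locker 5  [load 60/75]
  15 → locker 3  [load 75/75]
5 storage lockers opened.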